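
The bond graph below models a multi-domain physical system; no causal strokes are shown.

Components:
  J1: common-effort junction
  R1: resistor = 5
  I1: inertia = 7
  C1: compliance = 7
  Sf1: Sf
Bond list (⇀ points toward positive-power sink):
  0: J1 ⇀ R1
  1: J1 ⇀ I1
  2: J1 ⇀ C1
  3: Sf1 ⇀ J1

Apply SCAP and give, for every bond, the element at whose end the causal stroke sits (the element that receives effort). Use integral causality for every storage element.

#0 →R1
#1 →I1
#2 →J1
#3 →Sf1

#3 stroke at Sf1  (source Sf1 imposes f)
#1 stroke at I1  (I1 outputs flow p/I1)
#2 stroke at J1  (C1 outputs effort q/C1)
#0 stroke at R1  (J1 effort already set via bond 2)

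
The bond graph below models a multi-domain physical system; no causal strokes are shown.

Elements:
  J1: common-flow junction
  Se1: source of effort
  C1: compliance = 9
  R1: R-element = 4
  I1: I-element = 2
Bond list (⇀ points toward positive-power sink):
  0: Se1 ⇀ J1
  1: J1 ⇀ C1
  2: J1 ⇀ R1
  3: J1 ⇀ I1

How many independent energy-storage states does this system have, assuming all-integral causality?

2  (C1, I1 all integral)

bond 0 |J1  (Se1 (Se) sets effort on bond)
bond 1 |J1  (C1: C, integral causality)
bond 3 |I1  (I1: I, integral causality)
bond 2 |J1  (J1 flow already set via bond 3)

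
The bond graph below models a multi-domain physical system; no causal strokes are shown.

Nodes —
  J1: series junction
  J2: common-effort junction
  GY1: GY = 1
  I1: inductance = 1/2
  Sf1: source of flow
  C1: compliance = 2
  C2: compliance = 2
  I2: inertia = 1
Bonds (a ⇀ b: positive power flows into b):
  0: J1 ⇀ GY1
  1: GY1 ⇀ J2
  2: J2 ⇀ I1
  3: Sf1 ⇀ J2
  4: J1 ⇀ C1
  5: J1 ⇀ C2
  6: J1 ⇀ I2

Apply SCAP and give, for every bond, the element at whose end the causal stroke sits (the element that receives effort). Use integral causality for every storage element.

#3 stroke→Sf1  (Sf1 (Sf) sets flow on bond)
#2 stroke→I1  (prefer integral on I1)
#1 stroke→J2  (closing 0-jn rule on J2)
#0 stroke→J1  (GY1: gyrator matches bond 1)
#4 stroke→J1  (prefer integral on C1)
#5 stroke→J1  (prefer integral on C2)
#6 stroke→I2  (only one flow-in slot at J1)

bond 0 stroke at J1
bond 1 stroke at J2
bond 2 stroke at I1
bond 3 stroke at Sf1
bond 4 stroke at J1
bond 5 stroke at J1
bond 6 stroke at I2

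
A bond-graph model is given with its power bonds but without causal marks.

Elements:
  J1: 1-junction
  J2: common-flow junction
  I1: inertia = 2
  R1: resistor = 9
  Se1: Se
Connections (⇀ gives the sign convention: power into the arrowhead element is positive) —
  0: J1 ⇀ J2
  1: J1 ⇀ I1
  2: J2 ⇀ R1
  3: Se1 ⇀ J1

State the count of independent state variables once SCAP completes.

1  (I1 all integral)

#3 |J1  (Se1: effort source, stroke at far end)
#1 |I1  (I1: I, integral causality)
#0 |J1  (J1: bond 1 brought flow, rest push out)
#2 |J2  (1-jn J2 has f-setter on 0)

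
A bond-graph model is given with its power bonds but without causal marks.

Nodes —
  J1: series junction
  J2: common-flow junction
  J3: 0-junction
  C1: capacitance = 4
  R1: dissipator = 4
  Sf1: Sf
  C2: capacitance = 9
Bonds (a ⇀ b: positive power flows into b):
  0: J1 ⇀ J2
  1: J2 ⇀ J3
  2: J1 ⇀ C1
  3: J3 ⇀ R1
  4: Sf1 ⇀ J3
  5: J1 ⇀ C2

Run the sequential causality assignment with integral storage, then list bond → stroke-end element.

bond 0 stroke→J2
bond 1 stroke→J3
bond 2 stroke→J1
bond 3 stroke→R1
bond 4 stroke→Sf1
bond 5 stroke→J1

b4 |Sf1  (Sf1: flow source, stroke at near end)
b2 |J1  (prefer integral on C1)
b5 |J1  (C2: C, integral causality)
b0 |J2  (closing 1-jn rule on J1)
b1 |J3  (J2 needs exactly one f-in)
b3 |R1  (J3: bond 1 brought effort, rest push out)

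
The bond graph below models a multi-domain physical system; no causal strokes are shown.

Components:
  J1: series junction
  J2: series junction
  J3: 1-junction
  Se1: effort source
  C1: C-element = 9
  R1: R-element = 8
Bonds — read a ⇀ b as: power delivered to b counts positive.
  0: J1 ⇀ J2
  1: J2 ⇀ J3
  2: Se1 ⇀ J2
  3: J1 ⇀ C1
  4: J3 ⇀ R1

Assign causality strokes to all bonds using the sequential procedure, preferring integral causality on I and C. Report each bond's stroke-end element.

b2 stroke at J2  (Se1 fixes effort; stroke away)
b3 stroke at J1  (C1 outputs effort q/C1)
b0 stroke at J2  (closing 1-jn rule on J1)
b1 stroke at J3  (closing 1-jn rule on J2)
b4 stroke at R1  (only one flow-in slot at J3)

bond 0 →J2
bond 1 →J3
bond 2 →J2
bond 3 →J1
bond 4 →R1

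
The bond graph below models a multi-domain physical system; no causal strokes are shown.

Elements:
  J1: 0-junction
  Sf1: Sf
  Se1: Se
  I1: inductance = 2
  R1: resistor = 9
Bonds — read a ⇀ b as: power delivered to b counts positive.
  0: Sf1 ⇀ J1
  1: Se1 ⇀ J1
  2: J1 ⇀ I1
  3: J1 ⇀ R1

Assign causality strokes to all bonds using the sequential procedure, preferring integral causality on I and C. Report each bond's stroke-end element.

β0 stroke→Sf1  (source Sf1 imposes f)
β1 stroke→J1  (Se1 fixes effort; stroke away)
β2 stroke→I1  (J1 effort already set via bond 1)
β3 stroke→R1  (0-jn J1 has e-setter on 1)

#0 stroke at Sf1
#1 stroke at J1
#2 stroke at I1
#3 stroke at R1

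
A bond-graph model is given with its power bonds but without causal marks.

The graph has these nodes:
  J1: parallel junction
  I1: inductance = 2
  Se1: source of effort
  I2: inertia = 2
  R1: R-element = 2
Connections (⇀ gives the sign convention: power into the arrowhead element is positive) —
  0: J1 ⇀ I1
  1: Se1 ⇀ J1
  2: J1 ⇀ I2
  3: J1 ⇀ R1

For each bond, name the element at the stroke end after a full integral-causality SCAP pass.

#0 |I1
#1 |J1
#2 |I2
#3 |R1

b1 stroke at J1  (Se1: effort source, stroke at far end)
b0 stroke at I1  (J1 effort already set via bond 1)
b2 stroke at I2  (J1: bond 1 brought effort, rest push out)
b3 stroke at R1  (common-e at J1 fixed by 1)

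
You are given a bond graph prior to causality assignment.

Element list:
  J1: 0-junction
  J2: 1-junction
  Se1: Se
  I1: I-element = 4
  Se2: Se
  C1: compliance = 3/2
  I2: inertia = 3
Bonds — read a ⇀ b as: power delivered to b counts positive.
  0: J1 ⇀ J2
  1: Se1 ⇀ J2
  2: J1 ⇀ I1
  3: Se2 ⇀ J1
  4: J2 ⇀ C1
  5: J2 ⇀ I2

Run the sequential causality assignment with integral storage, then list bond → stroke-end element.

#1 stroke→J2  (source Se1 imposes e)
#3 stroke→J1  (Se2 fixes effort; stroke away)
#0 stroke→J2  (J1: bond 3 brought effort, rest push out)
#2 stroke→I1  (J1: bond 3 brought effort, rest push out)
#4 stroke→J2  (C1: C, integral causality)
#5 stroke→I2  (closing 1-jn rule on J2)

#0 |J2
#1 |J2
#2 |I1
#3 |J1
#4 |J2
#5 |I2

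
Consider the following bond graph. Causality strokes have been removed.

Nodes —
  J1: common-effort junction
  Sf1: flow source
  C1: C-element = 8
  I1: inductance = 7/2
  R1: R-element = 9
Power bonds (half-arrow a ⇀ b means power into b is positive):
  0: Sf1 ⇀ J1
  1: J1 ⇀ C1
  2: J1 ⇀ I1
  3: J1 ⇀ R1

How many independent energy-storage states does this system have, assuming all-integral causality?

2  (C1, I1 all integral)

β0 |Sf1  (Sf1: flow source, stroke at near end)
β1 |J1  (C1: C, integral causality)
β2 |I1  (J1: bond 1 brought effort, rest push out)
β3 |R1  (common-e at J1 fixed by 1)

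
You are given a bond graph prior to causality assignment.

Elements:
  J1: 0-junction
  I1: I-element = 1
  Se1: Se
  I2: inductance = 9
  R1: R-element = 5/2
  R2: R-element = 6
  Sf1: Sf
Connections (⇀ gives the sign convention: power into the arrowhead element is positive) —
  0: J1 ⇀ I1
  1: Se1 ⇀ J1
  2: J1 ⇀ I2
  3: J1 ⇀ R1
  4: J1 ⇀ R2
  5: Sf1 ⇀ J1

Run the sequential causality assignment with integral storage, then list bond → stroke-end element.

b1 stroke at J1  (Se1: effort source, stroke at far end)
b5 stroke at Sf1  (Sf1 (Sf) sets flow on bond)
b0 stroke at I1  (0-jn J1 has e-setter on 1)
b2 stroke at I2  (J1 effort already set via bond 1)
b3 stroke at R1  (common-e at J1 fixed by 1)
b4 stroke at R2  (J1: bond 1 brought effort, rest push out)

#0 stroke→I1
#1 stroke→J1
#2 stroke→I2
#3 stroke→R1
#4 stroke→R2
#5 stroke→Sf1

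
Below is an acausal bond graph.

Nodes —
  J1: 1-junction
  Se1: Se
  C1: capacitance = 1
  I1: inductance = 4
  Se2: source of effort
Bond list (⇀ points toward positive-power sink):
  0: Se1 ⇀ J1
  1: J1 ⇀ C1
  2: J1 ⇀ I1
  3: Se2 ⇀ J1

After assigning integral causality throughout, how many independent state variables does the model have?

β0 stroke→J1  (Se1 (Se) sets effort on bond)
β3 stroke→J1  (Se2 (Se) sets effort on bond)
β1 stroke→J1  (C1 integral (e out))
β2 stroke→I1  (closing 1-jn rule on J1)

2  (C1, I1 all integral)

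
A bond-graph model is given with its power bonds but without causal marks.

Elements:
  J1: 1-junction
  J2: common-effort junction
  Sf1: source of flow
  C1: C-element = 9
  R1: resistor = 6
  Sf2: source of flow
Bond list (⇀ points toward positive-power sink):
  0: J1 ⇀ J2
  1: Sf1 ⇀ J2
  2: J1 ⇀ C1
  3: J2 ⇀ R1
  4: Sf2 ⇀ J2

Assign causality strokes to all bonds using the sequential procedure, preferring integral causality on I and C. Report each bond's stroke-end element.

β1 stroke at Sf1  (Sf1: flow source, stroke at near end)
β4 stroke at Sf2  (Sf2 fixes flow; stroke at Sf2)
β2 stroke at J1  (C1 outputs effort q/C1)
β0 stroke at J2  (J1 needs exactly one f-in)
β3 stroke at R1  (common-e at J2 fixed by 0)

bond 0 stroke→J2
bond 1 stroke→Sf1
bond 2 stroke→J1
bond 3 stroke→R1
bond 4 stroke→Sf2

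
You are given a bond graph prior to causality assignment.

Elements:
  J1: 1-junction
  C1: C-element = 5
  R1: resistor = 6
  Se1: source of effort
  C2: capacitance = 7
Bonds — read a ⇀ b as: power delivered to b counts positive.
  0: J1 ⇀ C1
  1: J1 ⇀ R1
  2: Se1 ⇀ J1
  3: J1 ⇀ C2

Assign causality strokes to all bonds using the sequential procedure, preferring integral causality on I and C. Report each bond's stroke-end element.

β2 stroke→J1  (Se1: effort source, stroke at far end)
β0 stroke→J1  (C1: C, integral causality)
β3 stroke→J1  (C2 outputs effort q/C2)
β1 stroke→R1  (closing 1-jn rule on J1)

b0 |J1
b1 |R1
b2 |J1
b3 |J1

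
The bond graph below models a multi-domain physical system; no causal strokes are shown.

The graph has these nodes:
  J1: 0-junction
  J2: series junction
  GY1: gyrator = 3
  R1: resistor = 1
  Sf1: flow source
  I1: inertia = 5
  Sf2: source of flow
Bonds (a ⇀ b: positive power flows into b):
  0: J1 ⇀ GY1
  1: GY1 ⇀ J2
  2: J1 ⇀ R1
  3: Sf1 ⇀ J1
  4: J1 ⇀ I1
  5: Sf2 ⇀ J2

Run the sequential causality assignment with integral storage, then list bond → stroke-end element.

#0 stroke at J1
#1 stroke at J2
#2 stroke at R1
#3 stroke at Sf1
#4 stroke at I1
#5 stroke at Sf2

β3 |Sf1  (source Sf1 imposes f)
β5 |Sf2  (Sf2: flow source, stroke at near end)
β1 |J2  (common-f at J2 fixed by 5)
β0 |J1  (GY1: gyrator matches bond 1)
β2 |R1  (J1: bond 0 brought effort, rest push out)
β4 |I1  (0-jn J1 has e-setter on 0)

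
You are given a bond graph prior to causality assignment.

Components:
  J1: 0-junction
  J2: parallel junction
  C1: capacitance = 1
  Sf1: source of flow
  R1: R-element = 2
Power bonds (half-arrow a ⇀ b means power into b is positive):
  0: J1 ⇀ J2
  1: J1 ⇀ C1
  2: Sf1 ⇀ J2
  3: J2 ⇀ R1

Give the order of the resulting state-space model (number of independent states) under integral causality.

β2 |Sf1  (source Sf1 imposes f)
β1 |J1  (prefer integral on C1)
β0 |J2  (J1 effort already set via bond 1)
β3 |R1  (J2: bond 0 brought effort, rest push out)

1  (C1 all integral)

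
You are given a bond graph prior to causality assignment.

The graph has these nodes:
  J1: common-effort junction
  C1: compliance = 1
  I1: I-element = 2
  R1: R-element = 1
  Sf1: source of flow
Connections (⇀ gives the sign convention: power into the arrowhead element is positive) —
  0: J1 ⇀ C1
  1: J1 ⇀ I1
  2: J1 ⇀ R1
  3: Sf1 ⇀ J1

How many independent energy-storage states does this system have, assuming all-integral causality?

2  (C1, I1 all integral)

b3 →Sf1  (Sf1: flow source, stroke at near end)
b0 →J1  (C1 outputs effort q/C1)
b1 →I1  (0-jn J1 has e-setter on 0)
b2 →R1  (common-e at J1 fixed by 0)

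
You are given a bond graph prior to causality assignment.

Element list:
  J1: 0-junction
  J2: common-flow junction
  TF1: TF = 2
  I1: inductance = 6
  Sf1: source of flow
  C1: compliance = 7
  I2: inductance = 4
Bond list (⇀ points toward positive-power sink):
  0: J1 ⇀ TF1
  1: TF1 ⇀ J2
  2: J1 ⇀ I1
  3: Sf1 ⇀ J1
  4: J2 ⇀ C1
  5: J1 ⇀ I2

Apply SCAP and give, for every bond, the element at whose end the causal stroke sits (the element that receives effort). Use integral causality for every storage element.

bond 0 →J1
bond 1 →TF1
bond 2 →I1
bond 3 →Sf1
bond 4 →J2
bond 5 →I2

bond 3 stroke at Sf1  (Sf1 (Sf) sets flow on bond)
bond 2 stroke at I1  (prefer integral on I1)
bond 4 stroke at J2  (C1 integral (e out))
bond 1 stroke at TF1  (J2: last free bond brings flow in)
bond 0 stroke at J1  (TF1: transformer flips bond 1)
bond 5 stroke at I2  (J1: bond 0 brought effort, rest push out)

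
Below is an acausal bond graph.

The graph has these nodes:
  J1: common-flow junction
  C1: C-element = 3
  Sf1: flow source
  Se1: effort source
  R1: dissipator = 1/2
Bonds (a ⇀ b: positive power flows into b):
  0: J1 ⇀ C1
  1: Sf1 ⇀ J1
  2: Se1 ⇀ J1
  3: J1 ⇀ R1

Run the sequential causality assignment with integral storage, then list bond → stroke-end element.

b0 stroke at J1
b1 stroke at Sf1
b2 stroke at J1
b3 stroke at J1

β1 stroke→Sf1  (Sf1: flow source, stroke at near end)
β2 stroke→J1  (source Se1 imposes e)
β0 stroke→J1  (J1: bond 1 brought flow, rest push out)
β3 stroke→J1  (common-f at J1 fixed by 1)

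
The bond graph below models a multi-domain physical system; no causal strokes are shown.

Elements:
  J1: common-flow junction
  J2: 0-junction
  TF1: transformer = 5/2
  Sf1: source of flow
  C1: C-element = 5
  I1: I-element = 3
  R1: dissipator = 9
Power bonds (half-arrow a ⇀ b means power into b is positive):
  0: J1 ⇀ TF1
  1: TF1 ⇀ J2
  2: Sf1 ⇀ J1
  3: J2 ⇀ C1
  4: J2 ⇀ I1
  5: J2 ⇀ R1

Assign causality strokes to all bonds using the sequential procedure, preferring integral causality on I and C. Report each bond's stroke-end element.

b0 stroke→J1
b1 stroke→TF1
b2 stroke→Sf1
b3 stroke→J2
b4 stroke→I1
b5 stroke→R1

#2 |Sf1  (Sf1: flow source, stroke at near end)
#0 |J1  (1-jn J1 has f-setter on 2)
#1 |TF1  (TF TF1: opposite of bond 0)
#3 |J2  (C1: C, integral causality)
#4 |I1  (J2: bond 3 brought effort, rest push out)
#5 |R1  (common-e at J2 fixed by 3)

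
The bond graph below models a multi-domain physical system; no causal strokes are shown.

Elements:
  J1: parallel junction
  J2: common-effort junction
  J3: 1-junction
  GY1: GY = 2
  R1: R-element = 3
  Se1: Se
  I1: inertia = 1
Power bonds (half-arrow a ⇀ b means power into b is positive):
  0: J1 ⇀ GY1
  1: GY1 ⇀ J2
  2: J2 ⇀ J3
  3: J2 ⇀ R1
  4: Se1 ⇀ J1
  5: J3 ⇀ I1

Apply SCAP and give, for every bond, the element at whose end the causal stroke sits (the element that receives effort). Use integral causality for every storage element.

#0 stroke→GY1
#1 stroke→GY1
#2 stroke→J3
#3 stroke→J2
#4 stroke→J1
#5 stroke→I1

#4 |J1  (Se1: effort source, stroke at far end)
#0 |GY1  (J1 effort already set via bond 4)
#1 |GY1  (GY1: gyrator matches bond 0)
#5 |I1  (I1 integral (f out))
#2 |J3  (1-jn J3 has f-setter on 5)
#3 |J2  (J2 needs exactly one e-in)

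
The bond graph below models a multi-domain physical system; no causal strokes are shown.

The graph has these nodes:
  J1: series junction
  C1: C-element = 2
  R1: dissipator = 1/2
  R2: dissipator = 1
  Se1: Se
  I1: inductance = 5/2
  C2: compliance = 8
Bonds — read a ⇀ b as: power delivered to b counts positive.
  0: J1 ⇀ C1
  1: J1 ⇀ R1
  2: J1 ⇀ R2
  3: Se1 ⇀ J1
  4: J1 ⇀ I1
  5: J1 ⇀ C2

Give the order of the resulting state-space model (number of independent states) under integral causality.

#3 |J1  (Se1 (Se) sets effort on bond)
#0 |J1  (C1: C, integral causality)
#4 |I1  (prefer integral on I1)
#1 |J1  (J1 flow already set via bond 4)
#2 |J1  (J1: bond 4 brought flow, rest push out)
#5 |J1  (J1: bond 4 brought flow, rest push out)

3  (C1, C2, I1 all integral)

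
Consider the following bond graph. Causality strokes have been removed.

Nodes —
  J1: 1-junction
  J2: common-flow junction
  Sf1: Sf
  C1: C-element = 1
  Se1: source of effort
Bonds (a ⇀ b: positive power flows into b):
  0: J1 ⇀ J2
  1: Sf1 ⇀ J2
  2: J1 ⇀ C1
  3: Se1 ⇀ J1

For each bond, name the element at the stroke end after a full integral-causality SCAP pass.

b0 →J2
b1 →Sf1
b2 →J1
b3 →J1

#1 →Sf1  (Sf1 (Sf) sets flow on bond)
#3 →J1  (Se1: effort source, stroke at far end)
#0 →J2  (common-f at J2 fixed by 1)
#2 →J1  (common-f at J1 fixed by 0)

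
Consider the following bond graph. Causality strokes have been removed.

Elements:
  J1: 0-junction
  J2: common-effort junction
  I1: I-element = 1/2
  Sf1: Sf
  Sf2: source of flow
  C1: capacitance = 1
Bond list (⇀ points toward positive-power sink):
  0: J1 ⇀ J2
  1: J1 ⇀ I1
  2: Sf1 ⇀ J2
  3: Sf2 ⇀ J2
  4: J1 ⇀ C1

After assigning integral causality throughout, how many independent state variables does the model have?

b2 stroke→Sf1  (Sf1: flow source, stroke at near end)
b3 stroke→Sf2  (Sf2 (Sf) sets flow on bond)
b0 stroke→J2  (closing 0-jn rule on J2)
b1 stroke→I1  (I1: I, integral causality)
b4 stroke→J1  (J1 needs exactly one e-in)

2  (C1, I1 all integral)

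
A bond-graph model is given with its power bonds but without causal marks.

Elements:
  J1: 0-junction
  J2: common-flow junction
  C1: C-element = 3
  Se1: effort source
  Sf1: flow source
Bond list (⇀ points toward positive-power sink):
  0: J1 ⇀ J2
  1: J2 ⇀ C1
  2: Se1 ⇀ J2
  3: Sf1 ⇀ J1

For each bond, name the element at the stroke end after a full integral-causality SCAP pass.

bond 0 stroke→J1
bond 1 stroke→J2
bond 2 stroke→J2
bond 3 stroke→Sf1

bond 2 stroke→J2  (Se1 fixes effort; stroke away)
bond 3 stroke→Sf1  (source Sf1 imposes f)
bond 0 stroke→J1  (J1 needs exactly one e-in)
bond 1 stroke→J2  (J2 flow already set via bond 0)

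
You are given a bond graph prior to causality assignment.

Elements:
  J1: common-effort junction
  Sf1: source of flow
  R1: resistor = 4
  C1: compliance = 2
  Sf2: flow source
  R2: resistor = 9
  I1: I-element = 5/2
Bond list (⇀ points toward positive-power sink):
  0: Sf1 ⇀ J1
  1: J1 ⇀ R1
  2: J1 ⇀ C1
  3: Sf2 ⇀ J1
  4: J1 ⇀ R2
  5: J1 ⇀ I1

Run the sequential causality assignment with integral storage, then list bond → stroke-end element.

β0 stroke→Sf1  (Sf1 (Sf) sets flow on bond)
β3 stroke→Sf2  (Sf2: flow source, stroke at near end)
β2 stroke→J1  (prefer integral on C1)
β1 stroke→R1  (0-jn J1 has e-setter on 2)
β4 stroke→R2  (J1 effort already set via bond 2)
β5 stroke→I1  (J1 effort already set via bond 2)

#0 →Sf1
#1 →R1
#2 →J1
#3 →Sf2
#4 →R2
#5 →I1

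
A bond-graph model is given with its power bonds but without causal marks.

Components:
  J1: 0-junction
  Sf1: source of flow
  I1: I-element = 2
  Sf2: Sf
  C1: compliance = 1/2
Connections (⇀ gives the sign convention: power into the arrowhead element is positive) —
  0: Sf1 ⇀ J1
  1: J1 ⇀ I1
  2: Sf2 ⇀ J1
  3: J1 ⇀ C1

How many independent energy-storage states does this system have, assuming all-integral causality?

bond 0 stroke→Sf1  (Sf1 fixes flow; stroke at Sf1)
bond 2 stroke→Sf2  (Sf2 (Sf) sets flow on bond)
bond 1 stroke→I1  (I1 outputs flow p/I1)
bond 3 stroke→J1  (only one effort-in slot at J1)

2  (C1, I1 all integral)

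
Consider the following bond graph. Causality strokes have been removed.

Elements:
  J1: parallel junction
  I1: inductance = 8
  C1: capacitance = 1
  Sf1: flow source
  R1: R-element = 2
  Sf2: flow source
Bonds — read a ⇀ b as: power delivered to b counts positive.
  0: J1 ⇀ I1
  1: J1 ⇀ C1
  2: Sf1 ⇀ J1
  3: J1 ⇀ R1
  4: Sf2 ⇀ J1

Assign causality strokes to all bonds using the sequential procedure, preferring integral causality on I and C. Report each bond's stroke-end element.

#0 →I1
#1 →J1
#2 →Sf1
#3 →R1
#4 →Sf2

#2 stroke at Sf1  (Sf1 (Sf) sets flow on bond)
#4 stroke at Sf2  (Sf2: flow source, stroke at near end)
#0 stroke at I1  (I1 outputs flow p/I1)
#1 stroke at J1  (prefer integral on C1)
#3 stroke at R1  (J1: bond 1 brought effort, rest push out)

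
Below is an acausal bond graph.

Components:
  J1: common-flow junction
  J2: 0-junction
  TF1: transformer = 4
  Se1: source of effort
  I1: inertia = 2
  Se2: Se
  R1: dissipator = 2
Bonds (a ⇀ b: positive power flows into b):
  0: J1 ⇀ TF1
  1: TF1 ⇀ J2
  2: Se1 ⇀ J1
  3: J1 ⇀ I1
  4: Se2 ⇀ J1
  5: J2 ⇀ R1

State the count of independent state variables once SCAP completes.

b2 stroke→J1  (source Se1 imposes e)
b4 stroke→J1  (Se2 fixes effort; stroke away)
b3 stroke→I1  (I1: I, integral causality)
b0 stroke→J1  (J1: bond 3 brought flow, rest push out)
b1 stroke→TF1  (TF TF1: opposite of bond 0)
b5 stroke→J2  (only one effort-in slot at J2)

1  (I1 all integral)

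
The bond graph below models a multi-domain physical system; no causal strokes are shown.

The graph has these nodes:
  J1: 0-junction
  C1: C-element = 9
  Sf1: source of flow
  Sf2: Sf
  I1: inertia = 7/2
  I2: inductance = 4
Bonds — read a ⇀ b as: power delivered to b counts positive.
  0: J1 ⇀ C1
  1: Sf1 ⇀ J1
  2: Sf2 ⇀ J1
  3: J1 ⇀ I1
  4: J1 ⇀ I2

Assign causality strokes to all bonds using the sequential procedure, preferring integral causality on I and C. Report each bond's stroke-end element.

b1 stroke→Sf1  (Sf1 (Sf) sets flow on bond)
b2 stroke→Sf2  (Sf2: flow source, stroke at near end)
b0 stroke→J1  (C1 integral (e out))
b3 stroke→I1  (J1 effort already set via bond 0)
b4 stroke→I2  (common-e at J1 fixed by 0)

b0 stroke at J1
b1 stroke at Sf1
b2 stroke at Sf2
b3 stroke at I1
b4 stroke at I2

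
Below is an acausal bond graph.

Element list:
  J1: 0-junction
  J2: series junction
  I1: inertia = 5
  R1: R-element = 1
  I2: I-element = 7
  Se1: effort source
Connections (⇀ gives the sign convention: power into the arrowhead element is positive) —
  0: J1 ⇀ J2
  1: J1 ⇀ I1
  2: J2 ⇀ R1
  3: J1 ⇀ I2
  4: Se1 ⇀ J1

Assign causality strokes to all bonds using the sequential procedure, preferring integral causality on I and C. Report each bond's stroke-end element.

b4 →J1  (Se1: effort source, stroke at far end)
b0 →J2  (0-jn J1 has e-setter on 4)
b1 →I1  (J1 effort already set via bond 4)
b3 →I2  (0-jn J1 has e-setter on 4)
b2 →R1  (J2 needs exactly one f-in)

bond 0 stroke→J2
bond 1 stroke→I1
bond 2 stroke→R1
bond 3 stroke→I2
bond 4 stroke→J1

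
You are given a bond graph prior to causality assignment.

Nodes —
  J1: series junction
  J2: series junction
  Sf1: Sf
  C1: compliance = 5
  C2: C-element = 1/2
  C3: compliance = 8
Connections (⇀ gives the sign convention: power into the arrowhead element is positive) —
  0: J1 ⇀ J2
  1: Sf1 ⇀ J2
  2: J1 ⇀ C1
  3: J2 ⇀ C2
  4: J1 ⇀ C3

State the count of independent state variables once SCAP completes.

3  (C1, C2, C3 all integral)

bond 1 stroke at Sf1  (Sf1 fixes flow; stroke at Sf1)
bond 0 stroke at J2  (common-f at J2 fixed by 1)
bond 3 stroke at J2  (J2: bond 1 brought flow, rest push out)
bond 2 stroke at J1  (common-f at J1 fixed by 0)
bond 4 stroke at J1  (J1 flow already set via bond 0)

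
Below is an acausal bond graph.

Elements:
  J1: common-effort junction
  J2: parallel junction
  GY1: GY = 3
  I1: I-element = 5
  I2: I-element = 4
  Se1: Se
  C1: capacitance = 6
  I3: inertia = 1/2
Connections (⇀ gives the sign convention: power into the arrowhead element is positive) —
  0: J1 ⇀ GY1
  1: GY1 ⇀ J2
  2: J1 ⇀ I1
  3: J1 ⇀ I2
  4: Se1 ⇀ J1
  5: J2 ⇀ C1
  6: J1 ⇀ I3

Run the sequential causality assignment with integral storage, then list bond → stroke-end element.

b4 stroke→J1  (source Se1 imposes e)
b0 stroke→GY1  (0-jn J1 has e-setter on 4)
b2 stroke→I1  (common-e at J1 fixed by 4)
b3 stroke→I2  (J1: bond 4 brought effort, rest push out)
b6 stroke→I3  (J1: bond 4 brought effort, rest push out)
b1 stroke→GY1  (GY1 both-in/both-out from 0)
b5 stroke→J2  (only one effort-in slot at J2)

#0 →GY1
#1 →GY1
#2 →I1
#3 →I2
#4 →J1
#5 →J2
#6 →I3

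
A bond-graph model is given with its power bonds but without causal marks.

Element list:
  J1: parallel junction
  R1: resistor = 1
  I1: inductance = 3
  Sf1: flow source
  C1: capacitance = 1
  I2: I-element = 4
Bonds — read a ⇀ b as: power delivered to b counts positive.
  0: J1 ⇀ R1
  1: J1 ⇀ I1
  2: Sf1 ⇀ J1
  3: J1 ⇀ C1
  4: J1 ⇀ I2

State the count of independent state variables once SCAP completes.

3  (C1, I1, I2 all integral)

#2 stroke→Sf1  (Sf1 (Sf) sets flow on bond)
#1 stroke→I1  (I1: I, integral causality)
#3 stroke→J1  (prefer integral on C1)
#0 stroke→R1  (common-e at J1 fixed by 3)
#4 stroke→I2  (J1: bond 3 brought effort, rest push out)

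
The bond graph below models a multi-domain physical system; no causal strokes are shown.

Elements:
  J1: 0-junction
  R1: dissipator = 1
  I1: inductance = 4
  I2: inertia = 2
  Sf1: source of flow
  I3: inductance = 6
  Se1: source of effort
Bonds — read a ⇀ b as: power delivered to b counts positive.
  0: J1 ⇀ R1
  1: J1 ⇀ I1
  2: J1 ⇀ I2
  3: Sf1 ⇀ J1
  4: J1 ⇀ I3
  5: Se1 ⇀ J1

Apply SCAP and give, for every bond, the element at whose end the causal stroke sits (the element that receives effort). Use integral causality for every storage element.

#0 stroke at R1
#1 stroke at I1
#2 stroke at I2
#3 stroke at Sf1
#4 stroke at I3
#5 stroke at J1

bond 3 stroke at Sf1  (Sf1 (Sf) sets flow on bond)
bond 5 stroke at J1  (source Se1 imposes e)
bond 0 stroke at R1  (0-jn J1 has e-setter on 5)
bond 1 stroke at I1  (common-e at J1 fixed by 5)
bond 2 stroke at I2  (J1: bond 5 brought effort, rest push out)
bond 4 stroke at I3  (0-jn J1 has e-setter on 5)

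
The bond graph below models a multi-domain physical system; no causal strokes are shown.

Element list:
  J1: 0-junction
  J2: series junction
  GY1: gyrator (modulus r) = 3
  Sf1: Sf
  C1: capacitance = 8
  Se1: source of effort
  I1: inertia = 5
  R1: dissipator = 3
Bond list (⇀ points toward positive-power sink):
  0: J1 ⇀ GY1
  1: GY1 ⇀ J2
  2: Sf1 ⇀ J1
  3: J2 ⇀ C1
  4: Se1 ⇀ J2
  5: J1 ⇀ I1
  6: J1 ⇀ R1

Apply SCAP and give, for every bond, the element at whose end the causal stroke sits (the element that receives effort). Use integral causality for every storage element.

#2 |Sf1  (Sf1 (Sf) sets flow on bond)
#4 |J2  (Se1 fixes effort; stroke away)
#3 |J2  (prefer integral on C1)
#1 |GY1  (closing 1-jn rule on J2)
#0 |GY1  (GY1 both-in/both-out from 1)
#5 |I1  (I1 outputs flow p/I1)
#6 |J1  (closing 0-jn rule on J1)

bond 0 stroke→GY1
bond 1 stroke→GY1
bond 2 stroke→Sf1
bond 3 stroke→J2
bond 4 stroke→J2
bond 5 stroke→I1
bond 6 stroke→J1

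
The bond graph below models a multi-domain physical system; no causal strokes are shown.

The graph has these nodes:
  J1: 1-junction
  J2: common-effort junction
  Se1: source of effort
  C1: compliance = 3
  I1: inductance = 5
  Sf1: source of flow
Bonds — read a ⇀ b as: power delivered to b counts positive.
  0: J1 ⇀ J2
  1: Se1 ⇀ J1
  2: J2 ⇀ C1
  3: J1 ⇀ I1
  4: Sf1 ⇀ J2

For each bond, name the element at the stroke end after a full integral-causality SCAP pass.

β0 stroke→J1
β1 stroke→J1
β2 stroke→J2
β3 stroke→I1
β4 stroke→Sf1

bond 1 →J1  (source Se1 imposes e)
bond 4 →Sf1  (Sf1 (Sf) sets flow on bond)
bond 2 →J2  (prefer integral on C1)
bond 0 →J1  (J2: bond 2 brought effort, rest push out)
bond 3 →I1  (J1: last free bond brings flow in)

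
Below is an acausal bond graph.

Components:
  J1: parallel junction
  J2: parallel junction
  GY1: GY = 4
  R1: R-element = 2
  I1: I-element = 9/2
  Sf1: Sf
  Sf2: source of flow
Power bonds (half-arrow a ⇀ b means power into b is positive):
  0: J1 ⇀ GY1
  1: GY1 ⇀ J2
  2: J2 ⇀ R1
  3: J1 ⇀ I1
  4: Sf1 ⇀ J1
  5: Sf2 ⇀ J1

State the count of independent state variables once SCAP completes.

#4 stroke→Sf1  (Sf1 (Sf) sets flow on bond)
#5 stroke→Sf2  (Sf2 fixes flow; stroke at Sf2)
#3 stroke→I1  (I1 integral (f out))
#0 stroke→J1  (only one effort-in slot at J1)
#1 stroke→J2  (GY GY1: same side as bond 0)
#2 stroke→R1  (J2 effort already set via bond 1)

1  (I1 all integral)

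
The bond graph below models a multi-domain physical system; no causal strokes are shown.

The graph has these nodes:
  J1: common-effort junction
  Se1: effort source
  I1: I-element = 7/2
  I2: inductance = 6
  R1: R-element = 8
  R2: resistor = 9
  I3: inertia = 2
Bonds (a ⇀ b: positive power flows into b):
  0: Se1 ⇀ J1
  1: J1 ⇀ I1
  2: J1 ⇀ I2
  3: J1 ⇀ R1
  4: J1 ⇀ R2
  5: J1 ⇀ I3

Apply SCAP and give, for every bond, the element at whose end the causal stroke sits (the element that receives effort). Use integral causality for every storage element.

#0 stroke→J1
#1 stroke→I1
#2 stroke→I2
#3 stroke→R1
#4 stroke→R2
#5 stroke→I3

β0 stroke at J1  (Se1 (Se) sets effort on bond)
β1 stroke at I1  (J1: bond 0 brought effort, rest push out)
β2 stroke at I2  (J1: bond 0 brought effort, rest push out)
β3 stroke at R1  (J1: bond 0 brought effort, rest push out)
β4 stroke at R2  (common-e at J1 fixed by 0)
β5 stroke at I3  (0-jn J1 has e-setter on 0)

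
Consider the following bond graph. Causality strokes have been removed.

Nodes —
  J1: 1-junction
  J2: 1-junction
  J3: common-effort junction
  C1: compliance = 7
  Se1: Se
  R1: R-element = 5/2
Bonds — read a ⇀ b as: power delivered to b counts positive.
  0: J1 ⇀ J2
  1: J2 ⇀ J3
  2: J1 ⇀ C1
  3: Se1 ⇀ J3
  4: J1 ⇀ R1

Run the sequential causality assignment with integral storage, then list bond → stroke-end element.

#0 |J1
#1 |J2
#2 |J1
#3 |J3
#4 |R1

bond 3 |J3  (Se1: effort source, stroke at far end)
bond 1 |J2  (0-jn J3 has e-setter on 3)
bond 0 |J1  (J2: last free bond brings flow in)
bond 2 |J1  (C1 outputs effort q/C1)
bond 4 |R1  (J1: last free bond brings flow in)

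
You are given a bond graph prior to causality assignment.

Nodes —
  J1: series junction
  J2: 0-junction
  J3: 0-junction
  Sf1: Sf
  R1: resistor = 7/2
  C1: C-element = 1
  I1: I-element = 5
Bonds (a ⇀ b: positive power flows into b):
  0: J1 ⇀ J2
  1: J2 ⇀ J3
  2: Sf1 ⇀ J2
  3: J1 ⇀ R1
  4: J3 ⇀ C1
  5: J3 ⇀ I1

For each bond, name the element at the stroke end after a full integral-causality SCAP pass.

bond 2 stroke at Sf1  (Sf1 fixes flow; stroke at Sf1)
bond 4 stroke at J3  (C1: C, integral causality)
bond 1 stroke at J2  (J3 effort already set via bond 4)
bond 5 stroke at I1  (J3 effort already set via bond 4)
bond 0 stroke at J1  (J2 effort already set via bond 1)
bond 3 stroke at R1  (J1: last free bond brings flow in)

b0 →J1
b1 →J2
b2 →Sf1
b3 →R1
b4 →J3
b5 →I1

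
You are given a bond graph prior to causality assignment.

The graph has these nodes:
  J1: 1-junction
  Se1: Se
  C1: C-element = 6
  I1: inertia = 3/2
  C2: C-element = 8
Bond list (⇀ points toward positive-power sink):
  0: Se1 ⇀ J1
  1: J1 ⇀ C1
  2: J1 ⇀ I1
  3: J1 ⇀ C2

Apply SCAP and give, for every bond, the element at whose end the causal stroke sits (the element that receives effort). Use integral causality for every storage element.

β0 |J1
β1 |J1
β2 |I1
β3 |J1

β0 →J1  (Se1 fixes effort; stroke away)
β1 →J1  (C1: C, integral causality)
β2 →I1  (prefer integral on I1)
β3 →J1  (common-f at J1 fixed by 2)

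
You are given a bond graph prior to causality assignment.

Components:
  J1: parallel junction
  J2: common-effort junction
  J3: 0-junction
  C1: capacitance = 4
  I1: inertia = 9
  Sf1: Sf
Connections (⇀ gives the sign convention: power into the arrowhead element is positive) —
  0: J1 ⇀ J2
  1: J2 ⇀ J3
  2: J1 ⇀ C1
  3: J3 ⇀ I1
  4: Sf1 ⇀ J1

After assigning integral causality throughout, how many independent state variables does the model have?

2  (C1, I1 all integral)

bond 4 stroke→Sf1  (Sf1 (Sf) sets flow on bond)
bond 2 stroke→J1  (prefer integral on C1)
bond 0 stroke→J2  (J1: bond 2 brought effort, rest push out)
bond 1 stroke→J3  (common-e at J2 fixed by 0)
bond 3 stroke→I1  (J3 effort already set via bond 1)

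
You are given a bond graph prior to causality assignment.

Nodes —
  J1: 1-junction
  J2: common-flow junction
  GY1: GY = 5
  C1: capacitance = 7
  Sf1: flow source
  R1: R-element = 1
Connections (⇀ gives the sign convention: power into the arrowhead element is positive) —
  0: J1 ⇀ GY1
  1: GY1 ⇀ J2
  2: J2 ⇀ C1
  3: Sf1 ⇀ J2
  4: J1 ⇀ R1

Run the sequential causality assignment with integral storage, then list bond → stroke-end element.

β0 stroke at J1
β1 stroke at J2
β2 stroke at J2
β3 stroke at Sf1
β4 stroke at R1

#3 stroke at Sf1  (Sf1: flow source, stroke at near end)
#1 stroke at J2  (J2 flow already set via bond 3)
#2 stroke at J2  (1-jn J2 has f-setter on 3)
#0 stroke at J1  (GY1 both-in/both-out from 1)
#4 stroke at R1  (only one flow-in slot at J1)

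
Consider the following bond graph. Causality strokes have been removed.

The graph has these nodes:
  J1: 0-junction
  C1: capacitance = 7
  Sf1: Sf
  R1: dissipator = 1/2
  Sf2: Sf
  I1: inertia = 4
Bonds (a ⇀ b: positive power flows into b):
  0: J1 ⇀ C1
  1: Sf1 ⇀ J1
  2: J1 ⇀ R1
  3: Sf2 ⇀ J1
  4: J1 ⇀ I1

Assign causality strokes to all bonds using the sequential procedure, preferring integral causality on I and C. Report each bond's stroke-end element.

b0 stroke at J1
b1 stroke at Sf1
b2 stroke at R1
b3 stroke at Sf2
b4 stroke at I1

#1 stroke at Sf1  (Sf1 fixes flow; stroke at Sf1)
#3 stroke at Sf2  (Sf2 (Sf) sets flow on bond)
#0 stroke at J1  (C1 outputs effort q/C1)
#2 stroke at R1  (J1 effort already set via bond 0)
#4 stroke at I1  (J1 effort already set via bond 0)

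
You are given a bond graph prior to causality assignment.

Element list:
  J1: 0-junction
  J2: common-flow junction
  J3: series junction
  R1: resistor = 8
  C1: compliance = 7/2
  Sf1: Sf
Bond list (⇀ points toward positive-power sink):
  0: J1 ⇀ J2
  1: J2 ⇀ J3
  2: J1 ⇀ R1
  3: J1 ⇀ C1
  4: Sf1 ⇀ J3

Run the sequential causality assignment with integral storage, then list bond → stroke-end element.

β4 |Sf1  (Sf1: flow source, stroke at near end)
β1 |J3  (1-jn J3 has f-setter on 4)
β0 |J2  (1-jn J2 has f-setter on 1)
β3 |J1  (C1: C, integral causality)
β2 |R1  (common-e at J1 fixed by 3)

β0 |J2
β1 |J3
β2 |R1
β3 |J1
β4 |Sf1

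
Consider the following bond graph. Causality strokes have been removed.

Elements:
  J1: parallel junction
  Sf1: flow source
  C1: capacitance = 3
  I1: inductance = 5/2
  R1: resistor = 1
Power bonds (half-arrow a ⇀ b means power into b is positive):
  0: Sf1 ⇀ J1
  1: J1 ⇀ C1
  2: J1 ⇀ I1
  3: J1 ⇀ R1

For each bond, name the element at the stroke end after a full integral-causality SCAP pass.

b0 |Sf1
b1 |J1
b2 |I1
b3 |R1

#0 →Sf1  (Sf1 (Sf) sets flow on bond)
#1 →J1  (C1 outputs effort q/C1)
#2 →I1  (J1 effort already set via bond 1)
#3 →R1  (J1 effort already set via bond 1)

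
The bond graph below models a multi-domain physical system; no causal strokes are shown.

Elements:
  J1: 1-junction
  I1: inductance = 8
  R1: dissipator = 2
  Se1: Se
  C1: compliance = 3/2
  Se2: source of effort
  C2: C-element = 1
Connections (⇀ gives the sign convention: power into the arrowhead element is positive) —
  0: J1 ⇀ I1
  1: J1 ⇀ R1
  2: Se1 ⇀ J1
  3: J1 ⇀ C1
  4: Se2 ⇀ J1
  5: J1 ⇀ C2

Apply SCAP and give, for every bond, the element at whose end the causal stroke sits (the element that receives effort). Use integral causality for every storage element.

#2 stroke→J1  (Se1 (Se) sets effort on bond)
#4 stroke→J1  (source Se2 imposes e)
#0 stroke→I1  (I1 integral (f out))
#1 stroke→J1  (J1 flow already set via bond 0)
#3 stroke→J1  (J1: bond 0 brought flow, rest push out)
#5 stroke→J1  (1-jn J1 has f-setter on 0)

#0 →I1
#1 →J1
#2 →J1
#3 →J1
#4 →J1
#5 →J1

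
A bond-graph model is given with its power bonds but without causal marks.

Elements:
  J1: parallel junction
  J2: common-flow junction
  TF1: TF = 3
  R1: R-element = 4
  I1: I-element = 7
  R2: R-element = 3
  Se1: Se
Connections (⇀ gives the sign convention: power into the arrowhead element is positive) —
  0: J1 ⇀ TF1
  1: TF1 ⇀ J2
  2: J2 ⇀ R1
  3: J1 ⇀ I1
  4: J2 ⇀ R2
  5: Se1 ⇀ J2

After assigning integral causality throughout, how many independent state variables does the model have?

b5 →J2  (Se1 (Se) sets effort on bond)
b3 →I1  (I1 integral (f out))
b0 →J1  (J1 needs exactly one e-in)
b1 →TF1  (through TF1, causality passes straight; one stroke at TF1)
b2 →J2  (J2: bond 1 brought flow, rest push out)
b4 →J2  (J2 flow already set via bond 1)

1  (I1 all integral)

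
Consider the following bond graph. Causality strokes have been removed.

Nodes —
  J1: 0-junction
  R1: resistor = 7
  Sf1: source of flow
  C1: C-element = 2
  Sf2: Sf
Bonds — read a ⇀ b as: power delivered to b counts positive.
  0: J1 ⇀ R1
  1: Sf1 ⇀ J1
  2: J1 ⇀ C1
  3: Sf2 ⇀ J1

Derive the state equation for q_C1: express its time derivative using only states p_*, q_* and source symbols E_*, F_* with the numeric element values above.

dq_C1/dt = F_Sf1 + F_Sf2 - q_C1/14

b1 →Sf1  (source Sf1 imposes f)
b3 →Sf2  (Sf2 fixes flow; stroke at Sf2)
b2 →J1  (C1 integral (e out))
b0 →R1  (common-e at J1 fixed by 2)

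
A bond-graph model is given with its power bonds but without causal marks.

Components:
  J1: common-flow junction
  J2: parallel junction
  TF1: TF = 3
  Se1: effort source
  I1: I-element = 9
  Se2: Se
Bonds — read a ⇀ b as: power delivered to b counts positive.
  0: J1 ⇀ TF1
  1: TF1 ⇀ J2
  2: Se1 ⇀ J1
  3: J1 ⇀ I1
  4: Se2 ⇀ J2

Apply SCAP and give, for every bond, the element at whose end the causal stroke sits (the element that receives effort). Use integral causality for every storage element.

b0 →J1
b1 →TF1
b2 →J1
b3 →I1
b4 →J2

bond 2 stroke→J1  (Se1: effort source, stroke at far end)
bond 4 stroke→J2  (Se2 (Se) sets effort on bond)
bond 1 stroke→TF1  (common-e at J2 fixed by 4)
bond 0 stroke→J1  (through TF1, causality passes straight; one stroke at TF1)
bond 3 stroke→I1  (only one flow-in slot at J1)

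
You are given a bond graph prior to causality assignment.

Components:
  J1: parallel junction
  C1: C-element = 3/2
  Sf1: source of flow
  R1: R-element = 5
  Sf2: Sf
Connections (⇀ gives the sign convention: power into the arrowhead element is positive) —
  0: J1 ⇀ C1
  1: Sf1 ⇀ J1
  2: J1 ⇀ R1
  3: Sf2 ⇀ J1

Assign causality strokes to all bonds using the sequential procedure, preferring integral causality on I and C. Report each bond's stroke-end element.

b1 stroke at Sf1  (Sf1: flow source, stroke at near end)
b3 stroke at Sf2  (source Sf2 imposes f)
b0 stroke at J1  (prefer integral on C1)
b2 stroke at R1  (J1: bond 0 brought effort, rest push out)

β0 stroke at J1
β1 stroke at Sf1
β2 stroke at R1
β3 stroke at Sf2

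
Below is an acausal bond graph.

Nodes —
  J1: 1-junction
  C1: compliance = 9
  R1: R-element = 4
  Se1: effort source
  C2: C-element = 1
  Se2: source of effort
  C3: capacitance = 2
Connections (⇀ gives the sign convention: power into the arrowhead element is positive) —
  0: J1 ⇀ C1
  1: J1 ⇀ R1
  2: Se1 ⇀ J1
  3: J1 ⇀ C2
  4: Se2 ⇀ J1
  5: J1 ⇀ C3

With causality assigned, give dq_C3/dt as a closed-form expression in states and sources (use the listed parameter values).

dq_C3/dt = E_Se1/4 + E_Se2/4 - q_C1/36 - q_C2/4 - q_C3/8

β2 stroke at J1  (Se1 (Se) sets effort on bond)
β4 stroke at J1  (Se2 fixes effort; stroke away)
β0 stroke at J1  (C1 integral (e out))
β3 stroke at J1  (C2 outputs effort q/C2)
β5 stroke at J1  (C3 integral (e out))
β1 stroke at R1  (J1 needs exactly one f-in)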